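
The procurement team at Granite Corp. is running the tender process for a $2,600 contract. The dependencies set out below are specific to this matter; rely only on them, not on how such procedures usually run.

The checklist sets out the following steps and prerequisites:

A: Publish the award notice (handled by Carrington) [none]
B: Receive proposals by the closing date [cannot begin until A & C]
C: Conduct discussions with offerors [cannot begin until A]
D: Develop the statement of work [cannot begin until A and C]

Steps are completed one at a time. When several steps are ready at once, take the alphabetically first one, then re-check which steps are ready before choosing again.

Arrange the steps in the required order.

A, C, B, D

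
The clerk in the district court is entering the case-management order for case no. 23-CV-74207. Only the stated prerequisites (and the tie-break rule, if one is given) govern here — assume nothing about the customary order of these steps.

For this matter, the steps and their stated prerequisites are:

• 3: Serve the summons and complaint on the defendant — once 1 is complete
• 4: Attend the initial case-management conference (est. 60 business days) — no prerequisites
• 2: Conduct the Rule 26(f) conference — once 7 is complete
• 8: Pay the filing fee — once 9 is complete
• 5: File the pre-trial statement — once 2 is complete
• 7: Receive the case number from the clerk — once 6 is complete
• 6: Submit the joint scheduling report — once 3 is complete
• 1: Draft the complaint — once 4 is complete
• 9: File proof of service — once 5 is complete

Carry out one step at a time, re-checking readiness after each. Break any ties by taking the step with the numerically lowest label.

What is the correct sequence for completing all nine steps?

4 is the only step with nothing outstanding, so it goes first.
1 needed 4, now all done → 1.
3 is the only step now ready → 3.
That leaves 6 as the only ready step → 6.
That leaves 7 as the only ready step → 7.
Next only 2 has its prerequisites met → 2.
That leaves 5 as the only ready step → 5.
9 needed 5, now all done → 9.
8 needed 9, now all done → 8.

4, 1, 3, 6, 7, 2, 5, 9, 8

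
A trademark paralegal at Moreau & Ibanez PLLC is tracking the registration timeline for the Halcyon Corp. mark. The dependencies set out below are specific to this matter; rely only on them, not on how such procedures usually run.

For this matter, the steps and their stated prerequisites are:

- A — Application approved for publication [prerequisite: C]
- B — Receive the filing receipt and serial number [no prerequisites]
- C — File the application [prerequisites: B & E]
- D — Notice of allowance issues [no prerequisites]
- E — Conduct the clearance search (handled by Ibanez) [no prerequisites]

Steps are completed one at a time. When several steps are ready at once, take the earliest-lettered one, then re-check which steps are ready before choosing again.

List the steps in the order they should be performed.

Nothing is required for B, D and E. B has the earlier label → B first.
Now D and E have their prerequisites met. D has the earlier label, so D next.
That leaves E as the only ready step → E.
C is the only step now ready → C.
A needed C, now all done → A.

B → D → E → C → A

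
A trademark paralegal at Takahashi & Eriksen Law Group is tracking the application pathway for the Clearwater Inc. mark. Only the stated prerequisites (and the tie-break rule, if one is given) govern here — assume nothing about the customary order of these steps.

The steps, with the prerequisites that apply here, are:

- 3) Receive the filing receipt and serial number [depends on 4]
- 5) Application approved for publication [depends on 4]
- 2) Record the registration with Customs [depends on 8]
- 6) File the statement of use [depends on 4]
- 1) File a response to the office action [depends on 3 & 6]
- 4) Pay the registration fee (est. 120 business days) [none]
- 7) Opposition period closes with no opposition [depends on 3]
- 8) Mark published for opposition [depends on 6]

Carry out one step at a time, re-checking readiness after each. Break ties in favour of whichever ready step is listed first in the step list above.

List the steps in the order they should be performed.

4 → 3 → 5 → 6 → 1 → 7 → 8 → 2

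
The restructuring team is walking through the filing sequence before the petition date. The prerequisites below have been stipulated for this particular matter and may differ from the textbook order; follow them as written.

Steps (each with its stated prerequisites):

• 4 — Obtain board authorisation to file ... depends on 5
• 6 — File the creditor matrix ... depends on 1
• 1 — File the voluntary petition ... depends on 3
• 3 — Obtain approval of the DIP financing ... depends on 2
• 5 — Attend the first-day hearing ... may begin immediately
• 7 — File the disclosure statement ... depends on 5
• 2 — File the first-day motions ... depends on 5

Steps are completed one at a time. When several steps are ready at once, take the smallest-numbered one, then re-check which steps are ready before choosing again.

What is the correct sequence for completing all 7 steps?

5 → 2 → 3 → 1 → 4 → 6 → 7

5 is the only step with nothing outstanding, so it goes first.
Ready: 2, 4 and 7. 2 has the earlier label → 2.
Now 3, 4 and 7 have their prerequisites met. 3 has the earlier label, so 3 next.
1 now also ready, so the ready set is {1, 4, 7}; 1 has the earlier label → 1.
Ready: 4, 6 and 7. 4 has the earlier label → 4.
Now 6 and 7 have their prerequisites met. 6 has the earlier label, so 6 next.
7 is the only step now ready → 7.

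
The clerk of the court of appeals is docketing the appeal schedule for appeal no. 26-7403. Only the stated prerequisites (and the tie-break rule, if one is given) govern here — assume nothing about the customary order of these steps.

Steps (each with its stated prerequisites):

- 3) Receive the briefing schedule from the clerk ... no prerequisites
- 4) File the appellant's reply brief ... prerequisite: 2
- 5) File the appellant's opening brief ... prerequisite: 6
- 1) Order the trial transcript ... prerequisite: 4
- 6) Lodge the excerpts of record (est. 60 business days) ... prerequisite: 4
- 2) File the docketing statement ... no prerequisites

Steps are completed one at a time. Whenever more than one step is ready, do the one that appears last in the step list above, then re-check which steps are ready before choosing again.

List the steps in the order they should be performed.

2, 4, 6, 1, 5, 3

2 and 3 have no prerequisites; 2 is listed later, so 2 is first.
4 now also ready, so the ready set is {4, 3}; 4 is listed later → 4.
6, 1 and 3 are all available; 6 is listed later → 6.
5 now also ready, so the ready set is {1, 5, 3}; 1 is listed later → 1.
Now 5 and 3 have their prerequisites met. 5 is listed later, so 5 next.
3 is the only step now ready → 3.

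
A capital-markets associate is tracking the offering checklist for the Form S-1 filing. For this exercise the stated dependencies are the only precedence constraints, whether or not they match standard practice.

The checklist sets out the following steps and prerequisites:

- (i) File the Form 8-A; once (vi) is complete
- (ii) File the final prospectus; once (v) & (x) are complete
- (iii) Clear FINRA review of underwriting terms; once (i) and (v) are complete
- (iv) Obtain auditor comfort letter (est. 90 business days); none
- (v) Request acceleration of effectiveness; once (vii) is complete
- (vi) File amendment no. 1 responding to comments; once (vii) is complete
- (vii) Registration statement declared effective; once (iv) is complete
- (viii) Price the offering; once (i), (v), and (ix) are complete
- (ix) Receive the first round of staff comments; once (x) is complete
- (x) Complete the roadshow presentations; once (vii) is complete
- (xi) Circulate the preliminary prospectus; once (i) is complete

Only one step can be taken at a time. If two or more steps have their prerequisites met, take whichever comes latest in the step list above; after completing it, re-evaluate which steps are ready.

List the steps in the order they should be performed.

Only (iv) has no prerequisites, so it is first.
That leaves (vii) as the only ready step → (vii).
Now (x), (vi) and (v) have their prerequisites met. (x) is listed later, so (x) next.
Now (ix), (vi) and (v) have their prerequisites met. (ix) is listed later, so (ix) next.
Ready: (vi) and (v). (vi) is listed later → (vi).
(i) now also ready, so the ready set is {(v), (i)}; (v) is listed later → (v).
Now (ii) and (i) have their prerequisites met. (ii) is listed later, so (ii) next.
That leaves (i) as the only ready step → (i).
Ready: (xi), (viii) and (iii). (xi) is listed later → (xi).
(viii) and (iii) are both available; (viii) is listed later → (viii).
(iii) needed (v) and (i), now all done → (iii).

(iv) (vii) (x) (ix) (vi) (v) (ii) (i) (xi) (viii) (iii)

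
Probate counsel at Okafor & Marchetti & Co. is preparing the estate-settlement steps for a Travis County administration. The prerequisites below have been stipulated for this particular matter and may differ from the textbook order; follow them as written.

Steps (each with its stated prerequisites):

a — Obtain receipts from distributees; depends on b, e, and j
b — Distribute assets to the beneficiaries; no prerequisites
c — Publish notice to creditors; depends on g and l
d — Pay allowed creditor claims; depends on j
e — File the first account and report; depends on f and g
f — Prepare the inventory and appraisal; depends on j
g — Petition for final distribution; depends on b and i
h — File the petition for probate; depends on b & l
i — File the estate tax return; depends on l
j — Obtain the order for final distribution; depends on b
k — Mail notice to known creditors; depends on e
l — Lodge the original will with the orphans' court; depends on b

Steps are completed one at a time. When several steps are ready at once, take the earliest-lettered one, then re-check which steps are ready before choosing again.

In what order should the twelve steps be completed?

b → j → d → f → l → h → i → g → c → e → a → k

b has no prerequisites → b first.
Ready: j and l. j has the earlier label → j.
d and f now also ready, so the ready set is {d, f, l}; d has the earlier label → d.
Ready: f and l. f has the earlier label → f.
l is the only step now ready → l.
h and i are both available; h has the earlier label → h.
Next only i has its prerequisites met → i.
That leaves g as the only ready step → g.
Ready: c and e. c has the earlier label → c.
e needed f and g, now all done → e.
Now a and k have their prerequisites met. a has the earlier label, so a next.
k is the only step now ready → k.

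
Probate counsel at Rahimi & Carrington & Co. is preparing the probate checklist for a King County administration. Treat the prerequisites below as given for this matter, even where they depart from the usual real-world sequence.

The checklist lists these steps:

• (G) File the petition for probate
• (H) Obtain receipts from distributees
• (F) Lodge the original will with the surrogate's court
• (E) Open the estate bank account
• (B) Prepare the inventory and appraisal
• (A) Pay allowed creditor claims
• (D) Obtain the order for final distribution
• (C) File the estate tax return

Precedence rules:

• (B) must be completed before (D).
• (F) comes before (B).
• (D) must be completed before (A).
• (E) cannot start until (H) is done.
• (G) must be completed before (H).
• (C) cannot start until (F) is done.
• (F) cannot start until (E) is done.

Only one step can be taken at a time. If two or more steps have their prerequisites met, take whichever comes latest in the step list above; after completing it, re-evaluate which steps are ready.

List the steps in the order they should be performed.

(G), (H), (E), (F), (C), (B), (D), (A)

(G) is the only step with nothing outstanding, so it goes first.
Next only (H) has its prerequisites met → (H).
(E) needed (H), now all done → (E).
(F) needed (E), now all done → (F).
Now (C) and (B) have their prerequisites met. (C) is listed later, so (C) next.
(B) needed (F), now all done → (B).
That leaves (D) as the only ready step → (D).
(A) needed (D), now all done → (A).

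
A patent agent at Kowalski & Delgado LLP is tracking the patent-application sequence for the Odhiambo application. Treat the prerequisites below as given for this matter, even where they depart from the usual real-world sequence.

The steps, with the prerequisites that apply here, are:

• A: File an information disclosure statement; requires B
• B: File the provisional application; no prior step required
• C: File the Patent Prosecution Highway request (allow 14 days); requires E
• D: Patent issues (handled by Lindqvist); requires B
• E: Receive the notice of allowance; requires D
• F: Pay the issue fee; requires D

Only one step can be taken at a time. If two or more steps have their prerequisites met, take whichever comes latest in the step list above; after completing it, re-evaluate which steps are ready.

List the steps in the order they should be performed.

B has no prerequisites → B first.
D and A are both available; D is listed later → D.
F, E and A are all available; F is listed later → F.
Now E and A have their prerequisites met. E is listed later, so E next.
C now also ready, so the ready set is {C, A}; C is listed later → C.
A is the only step now ready → A.

B, D, F, E, C, A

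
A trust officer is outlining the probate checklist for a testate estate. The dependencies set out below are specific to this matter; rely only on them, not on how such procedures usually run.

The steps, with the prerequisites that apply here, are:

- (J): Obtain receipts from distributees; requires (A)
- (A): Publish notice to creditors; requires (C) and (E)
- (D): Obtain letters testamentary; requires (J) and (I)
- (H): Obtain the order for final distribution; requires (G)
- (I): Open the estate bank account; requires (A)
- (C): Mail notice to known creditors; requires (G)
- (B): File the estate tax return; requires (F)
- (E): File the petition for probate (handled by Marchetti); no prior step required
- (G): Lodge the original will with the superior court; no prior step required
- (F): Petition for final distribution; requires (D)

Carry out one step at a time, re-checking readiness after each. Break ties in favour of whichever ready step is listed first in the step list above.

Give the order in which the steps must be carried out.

(E) (G) (H) (C) (A) (J) (I) (D) (F) (B)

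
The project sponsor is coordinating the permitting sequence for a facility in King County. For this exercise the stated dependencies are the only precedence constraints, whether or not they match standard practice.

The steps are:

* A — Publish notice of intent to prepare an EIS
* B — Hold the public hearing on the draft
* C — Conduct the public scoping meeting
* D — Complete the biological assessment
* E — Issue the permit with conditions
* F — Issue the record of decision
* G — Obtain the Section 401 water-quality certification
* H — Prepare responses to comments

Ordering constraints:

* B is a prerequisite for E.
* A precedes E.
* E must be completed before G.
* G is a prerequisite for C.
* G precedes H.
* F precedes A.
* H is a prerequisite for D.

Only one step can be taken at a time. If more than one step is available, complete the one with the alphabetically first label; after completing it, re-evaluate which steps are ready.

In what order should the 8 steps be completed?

Nothing is required for B and F. B has the earlier label → B first.
Next only F has its prerequisites met → F.
That leaves A as the only ready step → A.
That leaves E as the only ready step → E.
That leaves G as the only ready step → G.
Ready: C and H. C has the earlier label → C.
H needed G, now all done → H.
Next only D has its prerequisites met → D.

B, F, A, E, G, C, H, D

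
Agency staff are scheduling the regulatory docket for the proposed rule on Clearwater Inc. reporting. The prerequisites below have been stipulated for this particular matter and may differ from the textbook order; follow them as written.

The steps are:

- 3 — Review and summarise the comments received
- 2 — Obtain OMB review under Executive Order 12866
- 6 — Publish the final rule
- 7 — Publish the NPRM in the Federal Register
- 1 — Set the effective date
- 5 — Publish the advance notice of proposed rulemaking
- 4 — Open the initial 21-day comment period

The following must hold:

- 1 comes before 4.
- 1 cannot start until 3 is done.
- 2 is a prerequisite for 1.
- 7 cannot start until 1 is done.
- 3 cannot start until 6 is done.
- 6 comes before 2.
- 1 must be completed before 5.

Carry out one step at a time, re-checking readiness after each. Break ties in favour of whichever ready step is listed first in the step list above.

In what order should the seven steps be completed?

6 is the only step with nothing outstanding, so it goes first.
3 and 2 are both available; 3 is listed earlier → 3.
Next only 2 has its prerequisites met → 2.
1 needed 3 and 2, now all done → 1.
7, 5 and 4 are all available; 7 is listed earlier → 7.
Now 5 and 4 have their prerequisites met. 5 is listed earlier, so 5 next.
That leaves 4 as the only ready step → 4.

6, 3, 2, 1, 7, 5, 4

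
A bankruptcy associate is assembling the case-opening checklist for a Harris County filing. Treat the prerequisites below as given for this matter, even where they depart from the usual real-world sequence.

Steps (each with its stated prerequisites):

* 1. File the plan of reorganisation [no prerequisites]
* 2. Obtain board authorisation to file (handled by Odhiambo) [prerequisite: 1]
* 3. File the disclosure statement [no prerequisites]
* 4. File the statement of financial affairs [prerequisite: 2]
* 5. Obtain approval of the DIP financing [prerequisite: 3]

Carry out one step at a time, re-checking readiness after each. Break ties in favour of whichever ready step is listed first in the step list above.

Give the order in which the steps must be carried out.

1 2 3 4 5

Nothing is required for 1 and 3. 1 is listed earlier → 1 first.
2 now also ready, so the ready set is {2, 3}; 2 is listed earlier → 2.
Ready: 3 and 4. 3 is listed earlier → 3.
5 now also ready, so the ready set is {4, 5}; 4 is listed earlier → 4.
Next only 5 has its prerequisites met → 5.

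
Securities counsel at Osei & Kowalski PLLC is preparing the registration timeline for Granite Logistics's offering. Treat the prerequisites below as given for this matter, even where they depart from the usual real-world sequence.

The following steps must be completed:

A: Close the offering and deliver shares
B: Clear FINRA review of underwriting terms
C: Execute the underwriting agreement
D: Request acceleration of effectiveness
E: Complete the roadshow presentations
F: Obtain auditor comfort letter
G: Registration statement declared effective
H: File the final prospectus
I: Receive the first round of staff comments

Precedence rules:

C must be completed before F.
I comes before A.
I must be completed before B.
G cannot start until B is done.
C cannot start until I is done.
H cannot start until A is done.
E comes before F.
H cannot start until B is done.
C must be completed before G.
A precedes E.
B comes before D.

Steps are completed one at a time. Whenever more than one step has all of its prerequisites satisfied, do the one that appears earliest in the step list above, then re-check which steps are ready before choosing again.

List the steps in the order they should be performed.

I A B C D E F G H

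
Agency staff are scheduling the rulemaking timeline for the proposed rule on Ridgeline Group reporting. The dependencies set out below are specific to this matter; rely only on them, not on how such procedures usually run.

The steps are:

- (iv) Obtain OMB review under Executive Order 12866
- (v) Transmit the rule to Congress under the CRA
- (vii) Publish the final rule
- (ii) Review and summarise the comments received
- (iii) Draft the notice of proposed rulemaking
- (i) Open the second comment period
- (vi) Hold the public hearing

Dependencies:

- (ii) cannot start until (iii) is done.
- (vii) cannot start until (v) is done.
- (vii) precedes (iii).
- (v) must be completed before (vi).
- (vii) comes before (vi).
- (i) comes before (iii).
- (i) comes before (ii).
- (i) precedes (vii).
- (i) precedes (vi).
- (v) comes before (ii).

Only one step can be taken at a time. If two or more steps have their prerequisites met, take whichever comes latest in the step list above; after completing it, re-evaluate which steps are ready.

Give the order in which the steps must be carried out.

(i), (v) and (iv) have no prerequisites; (i) is listed later, so (i) is first.
(v) and (iv) are both available; (v) is listed later → (v).
(vii) now also ready, so the ready set is {(vii), (iv)}; (vii) is listed later → (vii).
Now (vi), (iii) and (iv) have their prerequisites met. (vi) is listed later, so (vi) next.
Now (iii) and (iv) have their prerequisites met. (iii) is listed later, so (iii) next.
Ready: (ii) and (iv). (ii) is listed later → (ii).
(iv) is the only step now ready → (iv).

(i), (v), (vii), (vi), (iii), (ii), (iv)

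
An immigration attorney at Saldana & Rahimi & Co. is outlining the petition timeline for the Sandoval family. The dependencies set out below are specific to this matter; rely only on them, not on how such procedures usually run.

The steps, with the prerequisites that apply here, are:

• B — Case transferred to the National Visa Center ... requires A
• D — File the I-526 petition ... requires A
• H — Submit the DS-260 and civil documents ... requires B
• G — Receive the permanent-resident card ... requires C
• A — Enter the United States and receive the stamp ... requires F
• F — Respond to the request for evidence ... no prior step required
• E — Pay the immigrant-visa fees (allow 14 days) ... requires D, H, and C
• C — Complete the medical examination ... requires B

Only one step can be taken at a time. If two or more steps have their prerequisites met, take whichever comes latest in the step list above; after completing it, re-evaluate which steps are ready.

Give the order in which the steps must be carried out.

F A D B C G H E

Only F has no prerequisites, so it is first.
A is the only step now ready → A.
Ready: D and B. D is listed later → D.
B needed A, now all done → B.
Ready: C and H. C is listed later → C.
Now G and H have their prerequisites met. G is listed later, so G next.
H needed B, now all done → H.
Next only E has its prerequisites met → E.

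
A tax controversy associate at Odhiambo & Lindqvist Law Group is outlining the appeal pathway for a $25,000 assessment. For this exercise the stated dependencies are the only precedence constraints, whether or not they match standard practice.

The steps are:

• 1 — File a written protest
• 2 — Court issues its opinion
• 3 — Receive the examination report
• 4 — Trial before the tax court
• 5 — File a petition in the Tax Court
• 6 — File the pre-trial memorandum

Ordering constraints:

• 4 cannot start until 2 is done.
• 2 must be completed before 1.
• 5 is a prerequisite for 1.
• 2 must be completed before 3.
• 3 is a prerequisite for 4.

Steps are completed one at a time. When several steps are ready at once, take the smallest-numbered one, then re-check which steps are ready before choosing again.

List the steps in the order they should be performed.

Nothing is required for 2, 5 and 6. 2 has the earlier label → 2 first.
3 now also ready, so the ready set is {3, 5, 6}; 3 has the earlier label → 3.
4 now also ready, so the ready set is {4, 5, 6}; 4 has the earlier label → 4.
Ready: 5 and 6. 5 has the earlier label → 5.
1 now also ready, so the ready set is {1, 6}; 1 has the earlier label → 1.
6 is the only step now ready → 6.

2 3 4 5 1 6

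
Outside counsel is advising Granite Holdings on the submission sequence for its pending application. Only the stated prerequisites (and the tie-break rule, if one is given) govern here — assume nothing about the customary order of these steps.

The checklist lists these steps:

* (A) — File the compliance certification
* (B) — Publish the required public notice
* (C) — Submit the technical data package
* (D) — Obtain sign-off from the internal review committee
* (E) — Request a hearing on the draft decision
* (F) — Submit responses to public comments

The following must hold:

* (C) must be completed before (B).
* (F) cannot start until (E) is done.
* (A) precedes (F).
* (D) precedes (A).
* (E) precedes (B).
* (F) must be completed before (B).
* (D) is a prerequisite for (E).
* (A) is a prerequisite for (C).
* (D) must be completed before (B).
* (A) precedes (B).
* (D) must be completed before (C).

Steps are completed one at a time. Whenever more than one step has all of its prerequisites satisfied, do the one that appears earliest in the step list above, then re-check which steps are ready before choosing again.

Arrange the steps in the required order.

(D) (A) (C) (E) (F) (B)

(D) has no prerequisites → (D) first.
(A) and (E) are both available; (A) is listed earlier → (A).
(C) now also ready, so the ready set is {(C), (E)}; (C) is listed earlier → (C).
(E) needed (D), now all done → (E).
(F) needed (A) and (E), now all done → (F).
(B) is the only step now ready → (B).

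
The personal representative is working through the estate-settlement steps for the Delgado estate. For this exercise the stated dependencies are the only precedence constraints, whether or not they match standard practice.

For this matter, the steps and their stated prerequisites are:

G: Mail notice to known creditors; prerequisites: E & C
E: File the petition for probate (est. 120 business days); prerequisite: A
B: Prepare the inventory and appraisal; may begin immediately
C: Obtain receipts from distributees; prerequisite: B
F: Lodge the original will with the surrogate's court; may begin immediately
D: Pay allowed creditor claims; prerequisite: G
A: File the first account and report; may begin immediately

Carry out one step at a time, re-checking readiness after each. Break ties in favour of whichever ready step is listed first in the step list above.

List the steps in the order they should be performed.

B, C, F, A, E, G, D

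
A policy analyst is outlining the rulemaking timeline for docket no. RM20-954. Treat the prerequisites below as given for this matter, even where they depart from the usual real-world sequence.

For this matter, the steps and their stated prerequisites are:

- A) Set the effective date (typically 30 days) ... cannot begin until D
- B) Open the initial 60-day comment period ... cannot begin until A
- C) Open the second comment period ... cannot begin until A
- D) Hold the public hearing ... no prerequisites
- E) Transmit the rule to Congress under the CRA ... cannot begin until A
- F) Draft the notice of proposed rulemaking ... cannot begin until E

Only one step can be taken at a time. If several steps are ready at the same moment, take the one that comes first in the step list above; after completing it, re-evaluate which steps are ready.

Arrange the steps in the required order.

Only D has no prerequisites, so it is first.
Next only A has its prerequisites met → A.
Now B, C and E have their prerequisites met. B is listed earlier, so B next.
Now C and E have their prerequisites met. C is listed earlier, so C next.
Next only E has its prerequisites met → E.
That leaves F as the only ready step → F.

D, A, B, C, E, F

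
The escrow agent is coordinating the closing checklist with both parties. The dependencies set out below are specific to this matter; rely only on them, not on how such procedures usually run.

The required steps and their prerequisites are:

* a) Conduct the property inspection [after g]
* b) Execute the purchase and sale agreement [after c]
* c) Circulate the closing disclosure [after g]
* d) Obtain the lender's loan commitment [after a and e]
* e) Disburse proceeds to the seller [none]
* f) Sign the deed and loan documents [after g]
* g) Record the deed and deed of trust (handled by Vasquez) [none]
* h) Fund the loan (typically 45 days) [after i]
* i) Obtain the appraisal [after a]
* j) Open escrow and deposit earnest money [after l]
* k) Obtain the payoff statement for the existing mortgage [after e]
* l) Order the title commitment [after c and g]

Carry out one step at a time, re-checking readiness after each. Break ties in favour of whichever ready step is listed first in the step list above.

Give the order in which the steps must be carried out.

e → g → a → c → b → d → f → i → h → k → l → j

Nothing is required for e and g. e is listed earlier → e first.
k now also ready, so the ready set is {g, k}; g is listed earlier → g.
Ready: a, c, f and k. a is listed earlier → a.
Now c, d, f, i and k have their prerequisites met. c is listed earlier, so c next.
Now b, d, f, i, k and l have their prerequisites met. b is listed earlier, so b next.
d, f, i, k and l are all available; d is listed earlier → d.
f, i, k and l are all available; f is listed earlier → f.
i, k and l are all available; i is listed earlier → i.
Now h, k and l have their prerequisites met. h is listed earlier, so h next.
Now k and l have their prerequisites met. k is listed earlier, so k next.
l needed c and g, now all done → l.
That leaves j as the only ready step → j.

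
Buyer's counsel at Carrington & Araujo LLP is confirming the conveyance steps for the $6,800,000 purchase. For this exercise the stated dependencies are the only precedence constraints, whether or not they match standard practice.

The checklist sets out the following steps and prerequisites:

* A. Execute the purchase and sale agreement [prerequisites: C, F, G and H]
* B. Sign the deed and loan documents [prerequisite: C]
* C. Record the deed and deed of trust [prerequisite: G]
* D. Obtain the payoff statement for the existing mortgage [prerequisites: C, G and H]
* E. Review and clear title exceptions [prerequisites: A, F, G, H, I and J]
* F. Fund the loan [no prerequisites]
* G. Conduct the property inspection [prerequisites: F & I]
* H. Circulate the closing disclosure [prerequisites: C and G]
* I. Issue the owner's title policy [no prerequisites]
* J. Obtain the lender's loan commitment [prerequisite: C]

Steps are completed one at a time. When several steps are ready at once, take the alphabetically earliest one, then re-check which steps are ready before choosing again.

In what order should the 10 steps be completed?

Nothing is required for F and I. F has the earlier label → F first.
Next only I has its prerequisites met → I.
G needed F and I, now all done → G.
C needed G, now all done → C.
Ready: B, H and J. B has the earlier label → B.
H and J are both available; H has the earlier label → H.
Ready: A, D and J. A has the earlier label → A.
Now D and J have their prerequisites met. D has the earlier label, so D next.
Next only J has its prerequisites met → J.
E needed A, F, G, H, I and J, now all done → E.

F → I → G → C → B → H → A → D → J → E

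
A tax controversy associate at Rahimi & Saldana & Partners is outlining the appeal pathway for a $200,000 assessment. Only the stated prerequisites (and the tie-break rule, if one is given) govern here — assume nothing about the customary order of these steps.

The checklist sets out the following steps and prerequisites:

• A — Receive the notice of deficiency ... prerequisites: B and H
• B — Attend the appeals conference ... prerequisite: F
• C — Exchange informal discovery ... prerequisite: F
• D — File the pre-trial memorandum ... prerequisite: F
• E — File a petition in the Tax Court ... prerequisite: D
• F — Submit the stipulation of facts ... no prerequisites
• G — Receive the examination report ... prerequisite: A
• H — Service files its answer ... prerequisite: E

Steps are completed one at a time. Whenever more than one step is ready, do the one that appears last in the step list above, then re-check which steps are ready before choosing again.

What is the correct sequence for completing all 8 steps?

F D E H C B A G

F has no prerequisites → F first.
D, C and B are all available; D is listed later → D.
E now also ready, so the ready set is {E, C, B}; E is listed later → E.
H, C and B are all available; H is listed later → H.
C and B are both available; C is listed later → C.
B needed F, now all done → B.
A needed H and B, now all done → A.
G needed A, now all done → G.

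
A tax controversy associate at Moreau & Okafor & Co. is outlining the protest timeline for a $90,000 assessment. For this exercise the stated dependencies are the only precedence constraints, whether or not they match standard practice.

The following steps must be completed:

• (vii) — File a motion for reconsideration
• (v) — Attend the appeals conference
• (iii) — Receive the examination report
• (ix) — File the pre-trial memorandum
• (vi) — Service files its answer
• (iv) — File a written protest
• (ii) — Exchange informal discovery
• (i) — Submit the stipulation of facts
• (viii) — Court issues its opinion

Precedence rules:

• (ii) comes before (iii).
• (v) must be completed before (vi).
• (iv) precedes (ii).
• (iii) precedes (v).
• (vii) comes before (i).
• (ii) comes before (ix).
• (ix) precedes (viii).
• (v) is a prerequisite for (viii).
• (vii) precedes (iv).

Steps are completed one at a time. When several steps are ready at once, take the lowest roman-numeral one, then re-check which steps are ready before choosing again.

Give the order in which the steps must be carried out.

Only (vii) has no prerequisites, so it is first.
(i) and (iv) are both available; (i) has the earlier label → (i).
That leaves (iv) as the only ready step → (iv).
(ii) needed (iv), now all done → (ii).
Ready: (iii) and (ix). (iii) has the earlier label → (iii).
(v) and (ix) are both available; (v) has the earlier label → (v).
Ready: (vi) and (ix). (vi) has the earlier label → (vi).
(ix) needed (ii), now all done → (ix).
Next only (viii) has its prerequisites met → (viii).

(vii), (i), (iv), (ii), (iii), (v), (vi), (ix), (viii)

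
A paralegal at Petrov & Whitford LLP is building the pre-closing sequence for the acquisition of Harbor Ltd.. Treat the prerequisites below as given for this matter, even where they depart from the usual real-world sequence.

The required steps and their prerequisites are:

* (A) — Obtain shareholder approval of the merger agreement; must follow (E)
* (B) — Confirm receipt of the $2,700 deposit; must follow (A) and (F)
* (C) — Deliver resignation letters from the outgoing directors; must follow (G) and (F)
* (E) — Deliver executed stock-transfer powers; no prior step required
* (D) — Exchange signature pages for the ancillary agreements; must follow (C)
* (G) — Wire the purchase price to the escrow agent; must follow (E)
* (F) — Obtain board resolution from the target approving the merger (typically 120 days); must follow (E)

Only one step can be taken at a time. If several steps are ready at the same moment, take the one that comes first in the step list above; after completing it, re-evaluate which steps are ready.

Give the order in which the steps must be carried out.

(E), (A), (G), (F), (B), (C), (D)

(E) has no prerequisites → (E) first.
Now (A), (G) and (F) have their prerequisites met. (A) is listed earlier, so (A) next.
(G) and (F) are both available; (G) is listed earlier → (G).
(F) needed (E), now all done → (F).
(B) and (C) are both available; (B) is listed earlier → (B).
Next only (C) has its prerequisites met → (C).
(D) needed (C), now all done → (D).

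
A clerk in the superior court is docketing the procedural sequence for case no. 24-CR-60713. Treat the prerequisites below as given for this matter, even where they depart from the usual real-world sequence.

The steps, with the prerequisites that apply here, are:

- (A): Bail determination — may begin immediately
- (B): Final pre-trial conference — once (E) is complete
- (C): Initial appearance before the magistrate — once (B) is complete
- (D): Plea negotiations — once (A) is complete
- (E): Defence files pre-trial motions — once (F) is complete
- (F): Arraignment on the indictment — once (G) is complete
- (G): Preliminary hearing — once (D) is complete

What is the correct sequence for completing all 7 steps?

(A) (D) (G) (F) (E) (B) (C)

Only (A) has no prerequisites, so it is first.
That leaves (D) as the only ready step → (D).
(G) needed (D), now all done → (G).
(F) needed (G), now all done → (F).
Next only (E) has its prerequisites met → (E).
(B) needed (E), now all done → (B).
(C) needed (B), now all done → (C).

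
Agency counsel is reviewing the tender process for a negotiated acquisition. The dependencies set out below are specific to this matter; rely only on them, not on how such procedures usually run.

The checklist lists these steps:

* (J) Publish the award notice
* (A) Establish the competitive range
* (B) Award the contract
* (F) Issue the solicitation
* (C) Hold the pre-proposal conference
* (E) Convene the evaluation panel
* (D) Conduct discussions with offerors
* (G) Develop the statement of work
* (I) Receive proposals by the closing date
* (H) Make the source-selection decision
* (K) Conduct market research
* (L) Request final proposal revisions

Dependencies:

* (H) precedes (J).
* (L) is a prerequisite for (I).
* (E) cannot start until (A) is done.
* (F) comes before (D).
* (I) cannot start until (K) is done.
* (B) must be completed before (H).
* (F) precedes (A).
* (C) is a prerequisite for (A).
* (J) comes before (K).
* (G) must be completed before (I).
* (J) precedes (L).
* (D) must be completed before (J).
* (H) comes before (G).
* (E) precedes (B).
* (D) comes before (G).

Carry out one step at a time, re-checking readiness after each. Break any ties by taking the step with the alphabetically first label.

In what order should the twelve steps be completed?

(C) → (F) → (A) → (D) → (E) → (B) → (H) → (G) → (J) → (K) → (L) → (I)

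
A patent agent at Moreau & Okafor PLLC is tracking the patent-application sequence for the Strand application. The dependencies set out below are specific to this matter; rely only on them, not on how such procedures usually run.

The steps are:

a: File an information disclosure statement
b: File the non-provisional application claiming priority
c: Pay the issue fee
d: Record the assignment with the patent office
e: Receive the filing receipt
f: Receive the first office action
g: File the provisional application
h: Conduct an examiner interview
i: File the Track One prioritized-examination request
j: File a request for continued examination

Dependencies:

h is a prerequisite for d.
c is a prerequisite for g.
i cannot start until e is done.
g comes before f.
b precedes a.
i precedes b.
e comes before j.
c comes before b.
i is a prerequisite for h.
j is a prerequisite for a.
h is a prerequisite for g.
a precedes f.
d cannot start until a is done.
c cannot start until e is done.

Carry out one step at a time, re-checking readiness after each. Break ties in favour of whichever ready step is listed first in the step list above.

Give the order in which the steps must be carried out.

e → c → i → b → h → g → j → a → d → f

Only e has no prerequisites, so it is first.
c, i and j are all available; c is listed earlier → c.
Now i and j have their prerequisites met. i is listed earlier, so i next.
b and h now also ready, so the ready set is {b, h, j}; b is listed earlier → b.
h and j are both available; h is listed earlier → h.
g and j are both available; g is listed earlier → g.
That leaves j as the only ready step → j.
a needed b and j, now all done → a.
Ready: d and f. d is listed earlier → d.
f needed a and g, now all done → f.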